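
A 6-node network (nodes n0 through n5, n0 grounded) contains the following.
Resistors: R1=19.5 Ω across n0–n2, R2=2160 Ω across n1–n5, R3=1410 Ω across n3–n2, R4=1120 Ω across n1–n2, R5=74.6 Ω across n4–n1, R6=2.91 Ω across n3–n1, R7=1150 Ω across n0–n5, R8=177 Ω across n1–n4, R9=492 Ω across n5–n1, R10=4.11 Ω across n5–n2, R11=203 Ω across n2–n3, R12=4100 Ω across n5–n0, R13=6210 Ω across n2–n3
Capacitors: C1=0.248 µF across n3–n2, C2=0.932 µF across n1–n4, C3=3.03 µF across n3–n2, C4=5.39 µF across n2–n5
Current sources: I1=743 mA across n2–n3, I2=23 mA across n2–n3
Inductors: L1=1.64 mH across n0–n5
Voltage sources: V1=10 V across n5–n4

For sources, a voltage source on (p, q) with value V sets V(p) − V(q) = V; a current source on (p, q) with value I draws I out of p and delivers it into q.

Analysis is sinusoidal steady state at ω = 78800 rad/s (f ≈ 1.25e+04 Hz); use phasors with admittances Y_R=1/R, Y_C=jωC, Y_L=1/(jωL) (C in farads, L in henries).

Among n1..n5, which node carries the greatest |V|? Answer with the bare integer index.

4

MNA unknowns: 5 node voltages V₁..V_5 plus 1 source current (V1)
R1: Y=0.05128+0.000j on G[0,2]
C1: Y=0.000+0.01954j on G[3,2]
I1: z[2]−=0.743, z[3]+=0.743
R2: Y=0.0004630+0.000j on G[1,5]
R3: Y=0.0007092+0.000j on G[3,2]
C2: Y=0.000+0.07344j on G[1,4]
R4: Y=0.0008929+0.000j on G[1,2]
R5: Y=0.01340+0.000j on G[4,1]
R6: Y=0.3436+0.000j on G[3,1]
C3: Y=0.000+0.2388j on G[3,2]
R7: Y=0.0008696+0.000j on G[0,5]
R8: Y=0.005650+0.000j on G[1,4]
L1: Y=0.000-0.007738j on G[0,5]
I2: z[2]−=0.023, z[3]+=0.023
R9: Y=0.002033+0.000j on G[5,1]
R10: Y=0.2433+0.000j on G[5,2]
C4: Y=0.000+0.4247j on G[2,5]
R11: Y=0.004926+0.000j on G[2,3]
R12: Y=0.0002439+0.000j on G[5,0]
R13: Y=0.0001610+0.000j on G[2,3]
V1: row V5−V4=10, i_V1 at 5,4
solve → V1=-2.503-2.802j, V2=-0.02542+0.1574j, V3=-1.575-1.608j, V4=-8.954+0.01799j, V5=1.046+0.01799j
aux → i_V1=-0.3300-0.4201j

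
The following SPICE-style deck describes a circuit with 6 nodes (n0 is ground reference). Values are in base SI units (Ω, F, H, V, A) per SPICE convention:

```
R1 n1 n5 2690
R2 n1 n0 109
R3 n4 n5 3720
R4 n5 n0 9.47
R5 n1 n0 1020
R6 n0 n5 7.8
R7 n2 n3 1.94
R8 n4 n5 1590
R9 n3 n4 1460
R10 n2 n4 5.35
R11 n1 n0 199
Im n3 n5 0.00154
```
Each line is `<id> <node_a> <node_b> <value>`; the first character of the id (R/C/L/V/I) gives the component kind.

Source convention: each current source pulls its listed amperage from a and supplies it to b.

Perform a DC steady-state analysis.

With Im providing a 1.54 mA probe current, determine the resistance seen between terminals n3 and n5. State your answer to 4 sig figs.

R_eq = 1121. Ω

Element admittances at DC:
  Y(R1) = 0.0003717 S between n1,n5
  Y(R2) = 0.009174 S between n1,n0
  Y(R3) = 0.0002688 S between n4,n5
  Y(R4) = 0.1056 S between n5,n0
  Y(R5) = 0.0009804 S between n1,n0
  Y(R6) = 0.1282 S between n0,n5
  Y(R7) = 0.5155 S between n2,n3
  Y(R8) = 0.0006289 S between n4,n5
  Y(R9) = 0.0006849 S between n3,n4
  Y(R10) = 0.1869 S between n2,n4
  Y(R11) = 0.005025 S between n1,n0
  Im: injects 0.00154 A into n5 (from n3)
Assemble and solve the 5×5 MNA system:
  V(n1)=0.000  V(n2)=-1.724  V(n3)=-1.727  V(n4)=-1.715  V(n5)=0.000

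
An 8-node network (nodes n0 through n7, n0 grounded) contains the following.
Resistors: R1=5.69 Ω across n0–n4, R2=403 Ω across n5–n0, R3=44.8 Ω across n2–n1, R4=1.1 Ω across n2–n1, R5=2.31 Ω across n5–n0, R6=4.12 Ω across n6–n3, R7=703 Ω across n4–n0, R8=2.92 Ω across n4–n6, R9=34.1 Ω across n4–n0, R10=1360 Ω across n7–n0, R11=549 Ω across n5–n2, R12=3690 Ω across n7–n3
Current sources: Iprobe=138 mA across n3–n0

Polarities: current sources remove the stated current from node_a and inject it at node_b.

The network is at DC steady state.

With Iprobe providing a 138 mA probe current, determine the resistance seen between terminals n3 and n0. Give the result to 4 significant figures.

R_eq = 11.85 Ω

Element admittances at DC:
  Y(R1) = 0.1757 S between n0,n4
  Y(R2) = 0.002481 S between n5,n0
  Y(R3) = 0.02232 S between n2,n1
  Y(R4) = 0.9091 S between n2,n1
  Y(R5) = 0.4329 S between n5,n0
  Y(R6) = 0.2427 S between n6,n3
  Y(R7) = 0.001422 S between n4,n0
  Y(R8) = 0.3425 S between n4,n6
  Y(R9) = 0.02933 S between n4,n0
  Y(R10) = 0.0007353 S between n7,n0
  Y(R11) = 0.001821 S between n5,n2
  Y(R12) = 0.0002710 S between n7,n3
  Iprobe: injects 0.138 A into n0 (from n3)
Assemble and solve the 7×7 MNA system:
  V(n1)=0.000  V(n2)=0.000  V(n3)=-1.636  V(n4)=-0.6667  V(n5)=0.000  V(n6)=-1.069  V(n7)=-0.4406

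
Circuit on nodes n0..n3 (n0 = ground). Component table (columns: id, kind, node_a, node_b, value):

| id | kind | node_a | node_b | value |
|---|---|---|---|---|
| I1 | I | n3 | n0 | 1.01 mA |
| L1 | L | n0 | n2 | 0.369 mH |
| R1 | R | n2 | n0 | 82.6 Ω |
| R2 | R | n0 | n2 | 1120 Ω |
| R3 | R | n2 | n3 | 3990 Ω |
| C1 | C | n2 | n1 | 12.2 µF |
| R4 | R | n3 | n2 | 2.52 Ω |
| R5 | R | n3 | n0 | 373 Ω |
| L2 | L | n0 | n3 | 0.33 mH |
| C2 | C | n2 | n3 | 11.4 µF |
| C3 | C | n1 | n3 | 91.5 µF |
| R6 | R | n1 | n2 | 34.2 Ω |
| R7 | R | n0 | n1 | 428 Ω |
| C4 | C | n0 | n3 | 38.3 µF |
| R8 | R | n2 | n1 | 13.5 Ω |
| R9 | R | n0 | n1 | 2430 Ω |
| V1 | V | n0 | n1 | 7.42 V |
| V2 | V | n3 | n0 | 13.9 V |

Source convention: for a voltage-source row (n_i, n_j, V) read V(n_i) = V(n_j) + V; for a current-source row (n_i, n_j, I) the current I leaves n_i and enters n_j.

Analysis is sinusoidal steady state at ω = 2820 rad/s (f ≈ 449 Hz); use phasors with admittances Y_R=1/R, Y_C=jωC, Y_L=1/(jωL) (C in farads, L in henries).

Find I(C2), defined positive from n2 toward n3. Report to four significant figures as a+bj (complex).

-0.1315-0.3783j A

MNA unknowns: 3 node voltages V₁..V_3 plus 2 source currents (V1, V2)
I1: z[3]−=0.00101, z[0]+=0.00101
L1: Y=0.000-0.9610j on G[0,2]
R1: Y=0.01211+0.000j on G[2,0]
R2: Y=0.0008929+0.000j on G[0,2]
R3: Y=0.0002506+0.000j on G[2,3]
C1: Y=0.000+0.03440j on G[2,1]
R4: Y=0.3968+0.000j on G[3,2]
R5: Y=0.002681+0.000j on G[3,0]
L2: Y=0.000-1.075j on G[0,3]
C2: Y=0.000+0.03215j on G[2,3]
C3: Y=0.000+0.2580j on G[1,3]
R6: Y=0.02924+0.000j on G[1,2]
R7: Y=0.002336+0.000j on G[0,1]
C4: Y=0.000+0.1080j on G[0,3]
R8: Y=0.07407+0.000j on G[2,1]
R9: Y=0.0004115+0.000j on G[0,1]
V1: row V0−V1=7.42, i_V1 at 0,1
V2: row V3−V0=13.9, i_V2 at 3,0
solve → V1=-7.420+0.000j, V2=2.133+4.089j, V3=13.90+0.000j
aux → i_V1=-0.8667-6.252j, i_V2=-4.842+9.180j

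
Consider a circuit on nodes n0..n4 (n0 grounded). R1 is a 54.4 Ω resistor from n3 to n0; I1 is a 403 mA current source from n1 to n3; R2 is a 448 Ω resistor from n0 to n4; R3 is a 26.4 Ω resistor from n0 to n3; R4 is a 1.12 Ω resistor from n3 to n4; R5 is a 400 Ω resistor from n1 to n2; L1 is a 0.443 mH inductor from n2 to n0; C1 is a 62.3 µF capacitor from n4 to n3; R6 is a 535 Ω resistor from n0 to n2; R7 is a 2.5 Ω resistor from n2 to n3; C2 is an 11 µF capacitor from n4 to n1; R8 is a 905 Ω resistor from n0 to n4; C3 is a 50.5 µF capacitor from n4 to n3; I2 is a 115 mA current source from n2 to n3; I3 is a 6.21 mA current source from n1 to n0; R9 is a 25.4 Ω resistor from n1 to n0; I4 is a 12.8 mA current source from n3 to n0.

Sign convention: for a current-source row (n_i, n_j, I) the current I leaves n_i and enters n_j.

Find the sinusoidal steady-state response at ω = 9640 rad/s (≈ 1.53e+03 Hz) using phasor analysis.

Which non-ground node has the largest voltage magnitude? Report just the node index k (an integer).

MNA unknowns: 4 node voltages V₁..V_4
R1: Y=0.01838+0.000j on G[3,0]
I1: z[1]−=0.403, z[3]+=0.403
R2: Y=0.002232+0.000j on G[0,4]
R3: Y=0.03788+0.000j on G[0,3]
R4: Y=0.8929+0.000j on G[3,4]
R5: Y=0.002500+0.000j on G[1,2]
L1: Y=0.000-0.2342j on G[2,0]
C1: Y=0.000+0.6006j on G[4,3]
R6: Y=0.001869+0.000j on G[0,2]
R7: Y=0.4000+0.000j on G[2,3]
C2: Y=0.000+0.1060j on G[4,1]
R8: Y=0.001105+0.000j on G[0,4]
C3: Y=0.000+0.4868j on G[4,3]
I2: z[2]−=0.115, z[3]+=0.115
I3: z[1]−=0.00621, z[0]+=0.00621
R9: Y=0.03937+0.000j on G[1,0]
I4: z[3]−=0.0128, z[0]+=0.0128
solve → V1=-0.8521+3.260j, V2=0.4486-0.1114j, V3=0.6812-0.3956j, V4=0.4379-0.2516j

1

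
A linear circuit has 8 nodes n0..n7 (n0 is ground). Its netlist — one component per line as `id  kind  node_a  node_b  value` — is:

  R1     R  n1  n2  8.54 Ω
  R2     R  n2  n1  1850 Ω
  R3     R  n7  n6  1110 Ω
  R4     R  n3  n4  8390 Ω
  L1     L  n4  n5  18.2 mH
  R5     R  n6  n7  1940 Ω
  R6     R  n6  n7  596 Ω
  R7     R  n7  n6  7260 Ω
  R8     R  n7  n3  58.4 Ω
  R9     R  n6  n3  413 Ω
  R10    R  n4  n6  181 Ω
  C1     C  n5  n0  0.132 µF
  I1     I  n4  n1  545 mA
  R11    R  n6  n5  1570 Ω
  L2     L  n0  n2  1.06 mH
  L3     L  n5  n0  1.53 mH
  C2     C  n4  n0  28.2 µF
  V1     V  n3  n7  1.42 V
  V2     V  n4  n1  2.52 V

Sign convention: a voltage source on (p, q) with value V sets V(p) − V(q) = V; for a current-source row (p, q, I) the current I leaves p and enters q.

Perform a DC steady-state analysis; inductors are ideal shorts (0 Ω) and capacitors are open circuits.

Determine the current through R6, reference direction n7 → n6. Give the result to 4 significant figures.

MNA unknowns: 7 node voltages V₁..V_7 plus 5 source currents (L1, L2, L3, V1, V2)
R1: Y=0.1171 on G[1,2]
R2: Y=0.0005405 on G[2,1]
R3: Y=0.0009009 on G[7,6]
R4: Y=0.0001192 on G[3,4]
L1: row V4−V5=0, i_L1 at 4,5
R5: Y=0.0005155 on G[6,7]
R6: Y=0.001678 on G[6,7]
R7: Y=0.0001377 on G[7,6]
R8: Y=0.01712 on G[7,3]
R9: Y=0.002421 on G[6,3]
R10: Y=0.005525 on G[4,6]
C1: Y=0.000 on G[5,0]
I1: z[4]−=0.545, z[1]+=0.545
R11: Y=0.0006369 on G[6,5]
L2: row V0−V2=0, i_L2 at 0,2
L3: row V5−V0=0, i_L3 at 5,0
C2: Y=0.000 on G[4,0]
V1: row V3−V7=1.42, i_V1 at 3,7
V2: row V4−V1=2.52, i_V2 at 4,1
solve → V1=-2.520, V2=0.000, V3=0.7803, V4=0.000, V5=0.000, V6=-0.01509, V7=-0.6397
aux → i_L1=0.2965, i_L2=0.2964, i_L3=0.2964, i_V1=-0.02633, i_V2=-0.8414

-0.001048 A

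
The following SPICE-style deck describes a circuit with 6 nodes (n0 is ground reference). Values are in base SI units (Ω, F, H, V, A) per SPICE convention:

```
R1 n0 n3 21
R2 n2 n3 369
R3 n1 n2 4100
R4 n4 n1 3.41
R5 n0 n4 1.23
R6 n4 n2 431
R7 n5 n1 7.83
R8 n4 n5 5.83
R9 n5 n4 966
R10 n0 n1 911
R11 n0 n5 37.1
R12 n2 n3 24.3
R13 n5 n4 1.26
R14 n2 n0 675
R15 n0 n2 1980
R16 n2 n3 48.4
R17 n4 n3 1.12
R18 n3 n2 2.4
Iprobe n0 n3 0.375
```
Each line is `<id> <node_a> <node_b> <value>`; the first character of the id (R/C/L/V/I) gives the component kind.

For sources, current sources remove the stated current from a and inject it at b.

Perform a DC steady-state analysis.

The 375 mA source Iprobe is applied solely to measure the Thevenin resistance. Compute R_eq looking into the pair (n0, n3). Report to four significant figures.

R_eq = 2.070 Ω

Apply KCL at each of the 5 non-ground nodes and solve the resulting linear system.
Node n1: branches {R3, R4, R7, R10} → V_1 = 0.3966
Node n2: branches {R2, R3, R6, R12, R14, R15, R16, R18} → V_2 = 0.7711
Node n3: branches {R1, R2, R12, R16, R17, R18, Iprobe} → V_3 = 0.7762
Node n4: branches {R4, R5, R6, R8, R9, R13, R17} → V_4 = 0.4004
Node n5: branches {R7, R8, R9, R11, R13} → V_5 = 0.3904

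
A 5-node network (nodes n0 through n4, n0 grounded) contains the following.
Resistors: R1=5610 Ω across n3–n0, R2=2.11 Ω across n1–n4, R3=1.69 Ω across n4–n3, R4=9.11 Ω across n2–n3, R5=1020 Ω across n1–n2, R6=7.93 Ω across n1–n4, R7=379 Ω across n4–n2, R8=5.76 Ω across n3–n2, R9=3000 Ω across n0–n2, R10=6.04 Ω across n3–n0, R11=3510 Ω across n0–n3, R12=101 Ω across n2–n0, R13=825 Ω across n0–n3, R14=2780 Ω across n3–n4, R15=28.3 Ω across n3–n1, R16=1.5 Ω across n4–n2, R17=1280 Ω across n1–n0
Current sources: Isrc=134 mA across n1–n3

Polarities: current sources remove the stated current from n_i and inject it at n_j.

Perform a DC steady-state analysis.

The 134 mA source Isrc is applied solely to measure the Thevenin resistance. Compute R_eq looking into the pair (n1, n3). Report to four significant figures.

Apply KCL at each of the 4 non-ground nodes and solve the resulting linear system.
Node n1: branches {R2, R5, R6, R15, R17, Isrc} → V_1 = -0.3462
Node n2: branches {R4, R5, R7, R8, R9, R12, R16} → V_2 = -0.09851
Node n3: branches {R1, R3, R4, R8, R10, R11, R13, R14, R15, Isrc} → V_3 = 0.007645
Node n4: branches {R2, R3, R6, R7, R14, R16} → V_4 = -0.1446

R_eq = 2.641 Ω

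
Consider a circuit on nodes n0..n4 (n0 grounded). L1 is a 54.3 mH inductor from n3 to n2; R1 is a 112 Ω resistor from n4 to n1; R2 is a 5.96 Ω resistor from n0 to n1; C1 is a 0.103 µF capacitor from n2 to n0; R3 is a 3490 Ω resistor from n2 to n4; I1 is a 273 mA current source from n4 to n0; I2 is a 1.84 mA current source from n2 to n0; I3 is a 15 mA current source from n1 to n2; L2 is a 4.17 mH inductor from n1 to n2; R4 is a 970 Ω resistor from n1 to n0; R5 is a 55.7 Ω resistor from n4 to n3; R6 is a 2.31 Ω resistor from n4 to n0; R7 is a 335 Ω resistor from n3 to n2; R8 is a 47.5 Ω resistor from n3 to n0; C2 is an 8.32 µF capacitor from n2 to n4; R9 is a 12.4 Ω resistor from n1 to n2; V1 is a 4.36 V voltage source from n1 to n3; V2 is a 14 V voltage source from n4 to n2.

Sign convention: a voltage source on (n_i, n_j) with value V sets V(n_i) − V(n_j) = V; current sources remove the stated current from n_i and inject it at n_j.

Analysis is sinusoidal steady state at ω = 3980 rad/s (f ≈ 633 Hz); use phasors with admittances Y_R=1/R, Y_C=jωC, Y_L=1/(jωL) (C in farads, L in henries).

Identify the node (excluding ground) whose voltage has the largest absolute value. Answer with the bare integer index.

2

MNA unknowns: 4 node voltages V₁..V_4 plus 2 source currents (V1, V2)
L1: Y=0.000-0.004627j on G[3,2]
R1: Y=0.008929+0.000j on G[4,1]
R2: Y=0.1678+0.000j on G[0,1]
C1: Y=0.000+0.0004099j on G[2,0]
R3: Y=0.0002865+0.000j on G[2,4]
I1: z[4]−=0.273, z[0]+=0.273
I2: z[2]−=0.00184, z[0]+=0.00184
I3: z[1]−=0.015, z[2]+=0.015
L2: Y=0.000-0.06025j on G[1,2]
R4: Y=0.001031+0.000j on G[1,0]
R5: Y=0.01795+0.000j on G[4,3]
R6: Y=0.4329+0.000j on G[4,0]
R7: Y=0.002985+0.000j on G[3,2]
R8: Y=0.02105+0.000j on G[3,0]
C2: Y=0.000+0.03311j on G[2,4]
R9: Y=0.08065+0.000j on G[1,2]
V1: row V1−V3=4.36, i_V1 at 1,3
V2: row V4−V2=14, i_V2 at 4,2
solve → V1=-3.462+1.702j, V2=-12.91-0.7344j, V3=-7.822+1.702j, V4=1.095-0.7344j
aux → i_V1=-0.2983+0.06334j, i_V2=-0.9517-0.08015j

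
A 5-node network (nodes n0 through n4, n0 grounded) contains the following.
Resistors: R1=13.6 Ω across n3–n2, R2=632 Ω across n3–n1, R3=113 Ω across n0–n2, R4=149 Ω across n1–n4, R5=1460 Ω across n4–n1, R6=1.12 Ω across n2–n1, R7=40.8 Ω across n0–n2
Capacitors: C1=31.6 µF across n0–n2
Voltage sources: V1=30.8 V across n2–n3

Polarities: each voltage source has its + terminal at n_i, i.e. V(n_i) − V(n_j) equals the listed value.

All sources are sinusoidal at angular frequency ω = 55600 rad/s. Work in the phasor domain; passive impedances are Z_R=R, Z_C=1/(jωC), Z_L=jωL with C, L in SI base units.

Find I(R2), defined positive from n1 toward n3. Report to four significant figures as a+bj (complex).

0.04865+0.000j A

Element admittances at ω=55600 rad/s:
  Y(R1) = 0.07353+0.000j S between n3,n2
  Y(R2) = 0.001582+0.000j S between n3,n1
  Y(R3) = 0.008850+0.000j S between n0,n2
  Y(R4) = 0.006711+0.000j S between n1,n4
  Y(R5) = 0.0006849+0.000j S between n4,n1
  Y(R6) = 0.8929+0.000j S between n2,n1
  Y(C1) = 0.000+1.757j S between n0,n2
  Y(R7) = 0.02451+0.000j S between n0,n2
  V1: constraint V(n2)−V(n3) = 30.8
Assemble and solve the 5×5 MNA system:
  V(n1)=-0.05449+0.000j  V(n2)=0.000+0.000j  V(n3)=-30.80+0.000j  V(n4)=-0.05449+0.000j
  i(V1)=-2.313+0.000j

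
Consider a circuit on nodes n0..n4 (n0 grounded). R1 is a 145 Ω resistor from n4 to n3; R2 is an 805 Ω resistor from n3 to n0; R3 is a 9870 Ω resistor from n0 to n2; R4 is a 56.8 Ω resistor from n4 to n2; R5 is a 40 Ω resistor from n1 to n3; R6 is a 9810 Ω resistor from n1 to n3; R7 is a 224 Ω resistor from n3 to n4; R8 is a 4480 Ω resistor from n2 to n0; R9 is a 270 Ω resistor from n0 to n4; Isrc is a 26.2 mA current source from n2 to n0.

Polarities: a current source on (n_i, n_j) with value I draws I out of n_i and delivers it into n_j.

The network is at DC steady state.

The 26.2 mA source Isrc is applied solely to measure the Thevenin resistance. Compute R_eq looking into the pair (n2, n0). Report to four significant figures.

Element admittances at DC:
  Y(R1) = 0.006897 S between n4,n3
  Y(R2) = 0.001242 S between n3,n0
  Y(R3) = 0.0001013 S between n0,n2
  Y(R4) = 0.01761 S between n4,n2
  Y(R5) = 0.02500 S between n1,n3
  Y(R6) = 0.0001019 S between n1,n3
  Y(R7) = 0.004464 S between n3,n4
  Y(R8) = 0.0002232 S between n2,n0
  Y(R9) = 0.003704 S between n0,n4
  Isrc: injects 0.0262 A into n0 (from n2)
Assemble and solve the 4×4 MNA system:
  V(n1)=-4.510  V(n2)=-6.374  V(n3)=-4.510  V(n4)=-5.003

R_eq = 243.3 Ω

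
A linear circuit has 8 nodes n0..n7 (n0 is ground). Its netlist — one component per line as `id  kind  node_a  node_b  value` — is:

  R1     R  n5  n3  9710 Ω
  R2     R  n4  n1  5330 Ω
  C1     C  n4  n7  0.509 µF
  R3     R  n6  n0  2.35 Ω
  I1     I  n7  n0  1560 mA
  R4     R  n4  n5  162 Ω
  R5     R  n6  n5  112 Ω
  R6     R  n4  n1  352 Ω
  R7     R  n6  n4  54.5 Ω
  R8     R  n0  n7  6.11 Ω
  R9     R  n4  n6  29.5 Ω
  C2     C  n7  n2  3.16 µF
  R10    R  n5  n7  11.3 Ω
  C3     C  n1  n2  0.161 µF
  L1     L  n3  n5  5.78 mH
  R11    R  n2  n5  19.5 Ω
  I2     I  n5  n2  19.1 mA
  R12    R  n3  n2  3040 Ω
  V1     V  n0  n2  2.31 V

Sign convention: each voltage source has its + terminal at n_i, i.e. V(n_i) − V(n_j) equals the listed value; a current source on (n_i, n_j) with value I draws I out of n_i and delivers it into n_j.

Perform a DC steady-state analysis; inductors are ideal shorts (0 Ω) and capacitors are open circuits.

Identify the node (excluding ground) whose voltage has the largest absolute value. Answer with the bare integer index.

7

Apply KCL at each of the 7 non-ground nodes and solve the resulting linear system.
Node n1: branches {R2, R6, C3} → V_1 = -0.7528
Node n2: branches {C2, C3, R11, I2, R12, V1} → V_2 = -2.310
Node n3: branches {R1, L1, R12} → V_3 = -5.575
Node n4: branches {R2, C1, R4, R6, R7, R9} → V_4 = -0.7528
Node n5: branches {R1, R4, R5, R10, L1, R11, I2} → V_5 = -5.575
Node n6: branches {R3, R5, R7, R9} → V_6 = -0.1831
Node n7: branches {C1, I1, R8, C2, R10} → V_7 = -8.143
Source currents: i(L1)=0.001074, i(V1)=0.1494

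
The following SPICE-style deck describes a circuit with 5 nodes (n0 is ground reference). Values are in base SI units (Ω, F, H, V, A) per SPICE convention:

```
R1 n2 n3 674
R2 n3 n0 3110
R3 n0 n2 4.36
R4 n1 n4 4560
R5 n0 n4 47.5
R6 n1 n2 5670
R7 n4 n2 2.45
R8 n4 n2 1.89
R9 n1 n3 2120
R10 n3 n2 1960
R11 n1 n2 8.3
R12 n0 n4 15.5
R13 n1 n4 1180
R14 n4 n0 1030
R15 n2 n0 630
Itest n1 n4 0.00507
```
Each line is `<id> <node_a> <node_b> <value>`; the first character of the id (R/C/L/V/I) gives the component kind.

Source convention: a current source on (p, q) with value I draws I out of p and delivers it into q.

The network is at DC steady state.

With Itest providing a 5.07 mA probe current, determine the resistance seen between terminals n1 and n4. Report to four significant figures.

MNA unknowns: 4 node voltages V₁..V_4
R1: Y=0.001484 on G[2,3]
R2: Y=0.0003215 on G[3,0]
R3: Y=0.2294 on G[0,2]
R4: Y=0.0002193 on G[1,4]
R5: Y=0.02105 on G[0,4]
R6: Y=0.0001764 on G[1,2]
R7: Y=0.4082 on G[4,2]
R8: Y=0.5291 on G[4,2]
R9: Y=0.0004717 on G[1,3]
R10: Y=0.0005102 on G[3,2]
R11: Y=0.1205 on G[1,2]
R12: Y=0.06452 on G[0,4]
R13: Y=0.0008475 on G[1,4]
R14: Y=0.0009709 on G[4,0]
R15: Y=0.001587 on G[2,0]
Itest: z[1]−=0.00507, z[4]+=0.00507
solve → V1=-0.04283, V2=-0.001360, V3=-0.008222, V4=0.003659

R_eq = 9.170 Ω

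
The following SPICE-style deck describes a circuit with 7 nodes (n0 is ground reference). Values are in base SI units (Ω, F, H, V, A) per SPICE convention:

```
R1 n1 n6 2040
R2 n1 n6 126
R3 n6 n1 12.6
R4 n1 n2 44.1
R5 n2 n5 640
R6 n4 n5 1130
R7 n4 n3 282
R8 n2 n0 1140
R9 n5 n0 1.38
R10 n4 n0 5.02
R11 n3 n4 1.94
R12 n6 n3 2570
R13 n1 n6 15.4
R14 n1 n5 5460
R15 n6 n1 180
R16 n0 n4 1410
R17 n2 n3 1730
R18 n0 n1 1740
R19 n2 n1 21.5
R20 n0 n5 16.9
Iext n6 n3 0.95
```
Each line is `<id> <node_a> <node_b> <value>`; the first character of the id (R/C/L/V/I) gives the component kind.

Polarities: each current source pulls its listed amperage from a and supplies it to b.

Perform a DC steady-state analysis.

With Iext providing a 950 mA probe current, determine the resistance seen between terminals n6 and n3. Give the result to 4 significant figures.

R_eq = 257.0 Ω

Apply KCL at each of the 6 non-ground nodes and solve the resulting linear system.
Node n1: branches {R1, R2, R3, R4, R13, R14, R15, R18, R19} → V_1 = -233.8
Node n2: branches {R4, R5, R8, R17, R19} → V_2 = -224.0
Node n3: branches {R7, R11, R12, R17, Iext} → V_3 = 4.989
Node n4: branches {R6, R7, R10, R11, R16} → V_4 = 3.597
Node n5: branches {R5, R6, R9, R14, R20} → V_5 = -0.4953
Node n6: branches {R1, R2, R3, R12, R13, R15, Iext} → V_6 = -239.2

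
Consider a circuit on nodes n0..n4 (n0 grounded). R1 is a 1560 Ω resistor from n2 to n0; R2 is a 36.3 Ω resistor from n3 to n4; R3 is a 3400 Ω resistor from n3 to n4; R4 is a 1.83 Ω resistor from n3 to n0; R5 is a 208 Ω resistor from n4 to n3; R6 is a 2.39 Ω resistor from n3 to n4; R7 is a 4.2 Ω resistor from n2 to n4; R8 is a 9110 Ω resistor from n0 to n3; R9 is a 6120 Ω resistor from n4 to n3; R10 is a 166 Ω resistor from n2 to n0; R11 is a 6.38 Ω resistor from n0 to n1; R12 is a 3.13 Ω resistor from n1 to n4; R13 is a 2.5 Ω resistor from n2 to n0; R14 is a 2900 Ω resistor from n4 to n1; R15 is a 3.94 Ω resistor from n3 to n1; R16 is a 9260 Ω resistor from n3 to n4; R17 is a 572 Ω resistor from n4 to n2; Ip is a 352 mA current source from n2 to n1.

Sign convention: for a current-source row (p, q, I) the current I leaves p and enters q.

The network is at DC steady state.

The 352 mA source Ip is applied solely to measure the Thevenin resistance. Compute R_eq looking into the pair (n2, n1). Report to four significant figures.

MNA unknowns: 4 node voltages V₁..V_4
R1: Y=0.0006410 on G[2,0]
R2: Y=0.02755 on G[3,4]
R3: Y=0.0002941 on G[3,4]
R4: Y=0.5464 on G[3,0]
R5: Y=0.004808 on G[4,3]
R6: Y=0.4184 on G[3,4]
R7: Y=0.2381 on G[2,4]
R8: Y=0.0001098 on G[0,3]
R9: Y=0.0001634 on G[4,3]
R10: Y=0.006024 on G[2,0]
R11: Y=0.1567 on G[0,1]
R12: Y=0.3195 on G[1,4]
R13: Y=0.4000 on G[2,0]
R14: Y=0.0003448 on G[4,1]
R15: Y=0.2538 on G[3,1]
R16: Y=0.0001080 on G[3,4]
R17: Y=0.001748 on G[4,2]
Ip: z[2]−=0.352, z[1]+=0.352
solve → V1=0.6167, V2=-0.4843, V3=0.1835, V4=0.1621

R_eq = 3.128 Ω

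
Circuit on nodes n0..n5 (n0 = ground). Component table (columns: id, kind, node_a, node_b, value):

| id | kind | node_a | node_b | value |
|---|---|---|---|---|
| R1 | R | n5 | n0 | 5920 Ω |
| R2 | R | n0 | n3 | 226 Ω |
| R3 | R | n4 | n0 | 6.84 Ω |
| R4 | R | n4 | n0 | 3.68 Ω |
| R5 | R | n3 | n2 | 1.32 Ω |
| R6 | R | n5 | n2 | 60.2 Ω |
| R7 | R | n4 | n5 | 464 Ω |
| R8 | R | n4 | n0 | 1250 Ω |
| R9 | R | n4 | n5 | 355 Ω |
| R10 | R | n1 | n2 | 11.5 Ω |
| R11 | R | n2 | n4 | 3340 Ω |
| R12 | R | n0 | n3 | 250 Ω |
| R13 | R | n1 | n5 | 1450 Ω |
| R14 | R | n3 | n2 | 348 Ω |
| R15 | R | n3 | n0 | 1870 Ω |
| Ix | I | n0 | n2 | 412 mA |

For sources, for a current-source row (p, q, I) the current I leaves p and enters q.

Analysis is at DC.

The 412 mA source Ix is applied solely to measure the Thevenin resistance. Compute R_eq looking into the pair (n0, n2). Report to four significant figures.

Apply KCL at each of the 5 non-ground nodes and solve the resulting linear system.
Node n1: branches {R10, R13} → V_1 = 31.45
Node n2: branches {R5, R6, R10, R11, R14, Ix} → V_2 = 31.51
Node n3: branches {R2, R5, R12, R14, R15} → V_3 = 31.14
Node n4: branches {R3, R4, R7, R8, R9, R11} → V_4 = 0.3078
Node n5: branches {R1, R6, R7, R9, R13} → V_5 = 24.35

R_eq = 76.47 Ω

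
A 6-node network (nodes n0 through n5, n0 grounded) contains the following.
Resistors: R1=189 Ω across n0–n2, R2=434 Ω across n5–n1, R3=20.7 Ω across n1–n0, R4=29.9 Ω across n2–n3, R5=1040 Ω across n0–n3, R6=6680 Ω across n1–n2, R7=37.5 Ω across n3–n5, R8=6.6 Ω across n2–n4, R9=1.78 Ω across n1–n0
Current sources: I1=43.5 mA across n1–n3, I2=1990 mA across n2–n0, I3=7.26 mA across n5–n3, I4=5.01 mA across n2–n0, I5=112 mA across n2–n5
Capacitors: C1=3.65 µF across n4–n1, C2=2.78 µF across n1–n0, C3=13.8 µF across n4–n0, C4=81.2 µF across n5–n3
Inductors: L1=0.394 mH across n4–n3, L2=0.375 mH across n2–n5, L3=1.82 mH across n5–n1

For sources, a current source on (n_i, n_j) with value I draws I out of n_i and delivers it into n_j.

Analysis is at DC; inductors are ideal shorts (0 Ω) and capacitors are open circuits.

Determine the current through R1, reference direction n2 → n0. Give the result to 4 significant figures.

Element admittances at DC:
  Y(R1) = 0.005291 S between n0,n2
  I1: injects 0.0435 A into n3 (from n1)
  Y(C1) = 0.000 S between n4,n1
  Y(R2) = 0.002304 S between n5,n1
  L1: short n4↔n3 (DC inductor)
  I2: injects 1.99 A into n0 (from n2)
  Y(R3) = 0.04831 S between n1,n0
  L2: short n2↔n5 (DC inductor)
  Y(C2) = 0.000 S between n1,n0
  L3: short n5↔n1 (DC inductor)
  I3: injects 0.00726 A into n3 (from n5)
  Y(R4) = 0.03344 S between n2,n3
  Y(R5) = 0.0009615 S between n0,n3
  Y(R6) = 0.0001497 S between n1,n2
  I4: injects 0.00501 A into n0 (from n2)
  Y(C3) = 0.000 S between n4,n0
  Y(C4) = 0.000 S between n5,n3
  Y(R7) = 0.02667 S between n3,n5
  Y(R8) = 0.1515 S between n2,n4
  Y(R9) = 0.5618 S between n1,n0
  I5: injects 0.112 A into n5 (from n2)
Assemble and solve the 8×8 MNA system:
  V(n1)=-3.237  V(n2)=-3.237  V(n3)=-2.984  V(n4)=-2.984  V(n5)=-3.237
  i(L1)=-0.03840  i(L2)=-2.043  i(L3)=-1.932

-0.01713 A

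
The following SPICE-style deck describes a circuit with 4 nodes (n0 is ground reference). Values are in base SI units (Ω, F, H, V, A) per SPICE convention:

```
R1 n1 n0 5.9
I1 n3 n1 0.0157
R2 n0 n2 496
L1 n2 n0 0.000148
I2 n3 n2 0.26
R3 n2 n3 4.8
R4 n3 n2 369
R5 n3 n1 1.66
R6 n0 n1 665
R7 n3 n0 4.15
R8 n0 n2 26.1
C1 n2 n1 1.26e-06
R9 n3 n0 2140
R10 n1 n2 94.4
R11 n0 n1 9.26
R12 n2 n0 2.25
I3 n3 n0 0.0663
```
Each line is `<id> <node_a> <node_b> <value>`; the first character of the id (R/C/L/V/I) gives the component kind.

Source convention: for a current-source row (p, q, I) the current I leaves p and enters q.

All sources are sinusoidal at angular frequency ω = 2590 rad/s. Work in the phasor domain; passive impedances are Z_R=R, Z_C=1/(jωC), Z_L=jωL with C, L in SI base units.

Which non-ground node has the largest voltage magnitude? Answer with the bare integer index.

3

Element admittances at ω=2590 rad/s:
  Y(R1) = 0.1695+0.000j S between n1,n0
  I1: injects 0.0157 A into n1 (from n3)
  Y(R2) = 0.002016+0.000j S between n0,n2
  Y(L1) = 0.000-2.609j S between n2,n0
  I2: injects 0.26 A into n2 (from n3)
  Y(R3) = 0.2083+0.000j S between n2,n3
  Y(R4) = 0.002710+0.000j S between n3,n2
  Y(R5) = 0.6024+0.000j S between n3,n1
  Y(R6) = 0.001504+0.000j S between n0,n1
  Y(R7) = 0.2410+0.000j S between n3,n0
  Y(R8) = 0.03831+0.000j S between n0,n2
  Y(C1) = 0.000+0.003263j S between n2,n1
  Y(R9) = 0.0004673+0.000j S between n3,n0
  Y(R10) = 0.01059+0.000j S between n1,n2
  Y(R11) = 0.1080+0.000j S between n0,n1
  Y(R12) = 0.4444+0.000j S between n2,n0
  I3: injects 0.0663 A into n0 (from n3)
Assemble and solve the 3×3 MNA system:
  V(n1)=-0.3248+0.01488j  V(n2)=0.01336+0.05376j  V(n3)=-0.5070+0.01925j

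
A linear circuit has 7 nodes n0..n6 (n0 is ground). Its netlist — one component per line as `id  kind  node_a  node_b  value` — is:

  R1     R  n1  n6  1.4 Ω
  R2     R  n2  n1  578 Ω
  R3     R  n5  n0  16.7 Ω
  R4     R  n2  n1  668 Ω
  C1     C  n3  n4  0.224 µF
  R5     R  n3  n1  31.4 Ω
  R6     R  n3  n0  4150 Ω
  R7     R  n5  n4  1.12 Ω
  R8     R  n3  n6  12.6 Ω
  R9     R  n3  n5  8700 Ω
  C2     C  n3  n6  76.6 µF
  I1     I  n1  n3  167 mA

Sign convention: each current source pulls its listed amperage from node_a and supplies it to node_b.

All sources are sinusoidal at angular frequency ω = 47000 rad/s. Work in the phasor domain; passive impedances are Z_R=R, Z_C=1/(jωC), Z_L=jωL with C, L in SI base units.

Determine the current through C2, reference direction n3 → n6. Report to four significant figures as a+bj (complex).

0.1597+0.004874j A

Apply KCL at each of the 6 non-ground nodes and solve the resulting linear system.
Node n1: branches {R1, R2, R4, R5, I1} → V_1 = -0.2251+0.04247j
Node n2: branches {R2, R4} → V_2 = -0.2251+0.04247j
Node n3: branches {C1, R5, R6, R8, R9, C2, I1} → V_3 = 0.000+0.000j
Node n4: branches {C1, R7} → V_4 = 0.000+0.000j
Node n5: branches {R3, R7, R9} → V_5 = 0.000+0.000j
Node n6: branches {R1, R8, C2} → V_6 = -0.001354+0.04437j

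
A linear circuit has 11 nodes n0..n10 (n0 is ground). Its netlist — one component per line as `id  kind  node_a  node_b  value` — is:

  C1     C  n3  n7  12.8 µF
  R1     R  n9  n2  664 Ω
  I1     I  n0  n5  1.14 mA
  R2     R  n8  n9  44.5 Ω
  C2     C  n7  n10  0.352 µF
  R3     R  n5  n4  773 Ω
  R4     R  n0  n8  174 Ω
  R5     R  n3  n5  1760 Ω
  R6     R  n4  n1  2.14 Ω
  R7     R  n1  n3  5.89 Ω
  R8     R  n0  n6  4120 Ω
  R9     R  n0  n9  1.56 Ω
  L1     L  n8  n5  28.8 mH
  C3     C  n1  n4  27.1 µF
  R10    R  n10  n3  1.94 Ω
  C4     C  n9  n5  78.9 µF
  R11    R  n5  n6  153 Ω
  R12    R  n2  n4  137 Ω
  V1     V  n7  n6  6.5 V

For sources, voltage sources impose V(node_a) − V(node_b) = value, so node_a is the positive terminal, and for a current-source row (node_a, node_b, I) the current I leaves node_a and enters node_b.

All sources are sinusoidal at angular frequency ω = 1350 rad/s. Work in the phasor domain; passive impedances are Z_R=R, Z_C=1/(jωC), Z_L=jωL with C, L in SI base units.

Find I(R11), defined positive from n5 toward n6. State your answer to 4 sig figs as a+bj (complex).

Apply KCL at each of the 10 non-ground nodes and solve the resulting linear system.
Node n1: branches {R6, R7, C3} → V_1 = 4.342+0.5486j
Node n2: branches {R1, R12} → V_2 = 3.581+0.4539j
Node n3: branches {C1, R5, R7, R10} → V_3 = 4.407+0.5565j
Node n4: branches {R3, R6, C3, R12} → V_4 = 4.319+0.5475j
Node n5: branches {I1, R3, R5, L1, C4, R11} → V_5 = -0.009801+0.03894j
Node n6: branches {R8, R11, V1} → V_6 = -2.001-0.2038j
Node n7: branches {C1, C2, V1} → V_7 = 4.499-0.2038j
Node n8: branches {R2, R4, L1} → V_8 = 0.01603+0.02344j
Node n9: branches {R1, R2, R9, C4} → V_9 = 0.002392-0.0001330j
Node n10: branches {C2, R10} → V_10 = 4.408+0.5566j
Source currents: i(V1)=-0.01350-0.001636j

0.01301+0.001586j A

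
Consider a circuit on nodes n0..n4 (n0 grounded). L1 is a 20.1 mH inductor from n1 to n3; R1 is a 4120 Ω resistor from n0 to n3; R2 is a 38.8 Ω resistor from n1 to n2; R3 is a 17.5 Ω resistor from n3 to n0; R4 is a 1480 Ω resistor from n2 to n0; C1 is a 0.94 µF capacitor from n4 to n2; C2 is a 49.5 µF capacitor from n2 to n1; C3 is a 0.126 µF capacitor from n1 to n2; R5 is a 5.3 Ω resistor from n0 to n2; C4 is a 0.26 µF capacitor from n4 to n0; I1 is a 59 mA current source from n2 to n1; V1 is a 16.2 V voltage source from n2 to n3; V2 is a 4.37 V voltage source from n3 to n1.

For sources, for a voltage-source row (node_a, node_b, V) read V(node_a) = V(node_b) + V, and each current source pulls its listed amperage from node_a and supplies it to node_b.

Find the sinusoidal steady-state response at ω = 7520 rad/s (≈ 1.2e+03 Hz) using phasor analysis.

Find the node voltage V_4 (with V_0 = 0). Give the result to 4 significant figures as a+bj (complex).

Apply KCL at each of the 4 non-ground nodes and solve the resulting linear system.
Node n1: branches {L1, R2, C2, C3, I1, V2} → V_1 = -16.80-0.02339j
Node n2: branches {R2, R4, C1, C2, C3, R5, I1, V1} → V_2 = 3.768-0.02339j
Node n3: branches {L1, R1, R3, V1, V2} → V_3 = -12.43-0.02339j
Node n4: branches {C1, C4} → V_4 = 2.951-0.01832j
Source currents: i(V1)=-1.303-7.678j, i(V2)=-0.5892-7.648j

2.951-0.01832j V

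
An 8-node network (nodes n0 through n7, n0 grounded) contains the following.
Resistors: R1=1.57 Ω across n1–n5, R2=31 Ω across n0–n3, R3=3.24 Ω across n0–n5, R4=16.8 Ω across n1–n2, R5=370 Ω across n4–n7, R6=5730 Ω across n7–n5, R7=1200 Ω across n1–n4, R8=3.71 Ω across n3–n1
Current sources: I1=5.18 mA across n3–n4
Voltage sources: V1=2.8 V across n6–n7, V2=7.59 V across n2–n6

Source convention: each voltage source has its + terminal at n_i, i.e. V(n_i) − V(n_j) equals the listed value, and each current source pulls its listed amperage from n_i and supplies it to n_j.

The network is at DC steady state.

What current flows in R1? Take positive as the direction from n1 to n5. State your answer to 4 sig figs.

Apply KCL at each of the 7 non-ground nodes and solve the resulting linear system.
Node n1: branches {R1, R4, R7, R8} → V_1 = 0.004789
Node n2: branches {R4, V2} → V_2 = 0.2101
Node n3: branches {R2, I1, R8} → V_3 = -0.01289
Node n4: branches {R5, R7, I1} → V_4 = -6.315
Node n5: branches {R1, R3, R6} → V_5 = 0.001347
Node n6: branches {V1, V2} → V_6 = -7.380
Node n7: branches {R5, R6, V1} → V_7 = -10.18
Source currents: i(V1)=-0.01222, i(V2)=-0.01222

0.002193 A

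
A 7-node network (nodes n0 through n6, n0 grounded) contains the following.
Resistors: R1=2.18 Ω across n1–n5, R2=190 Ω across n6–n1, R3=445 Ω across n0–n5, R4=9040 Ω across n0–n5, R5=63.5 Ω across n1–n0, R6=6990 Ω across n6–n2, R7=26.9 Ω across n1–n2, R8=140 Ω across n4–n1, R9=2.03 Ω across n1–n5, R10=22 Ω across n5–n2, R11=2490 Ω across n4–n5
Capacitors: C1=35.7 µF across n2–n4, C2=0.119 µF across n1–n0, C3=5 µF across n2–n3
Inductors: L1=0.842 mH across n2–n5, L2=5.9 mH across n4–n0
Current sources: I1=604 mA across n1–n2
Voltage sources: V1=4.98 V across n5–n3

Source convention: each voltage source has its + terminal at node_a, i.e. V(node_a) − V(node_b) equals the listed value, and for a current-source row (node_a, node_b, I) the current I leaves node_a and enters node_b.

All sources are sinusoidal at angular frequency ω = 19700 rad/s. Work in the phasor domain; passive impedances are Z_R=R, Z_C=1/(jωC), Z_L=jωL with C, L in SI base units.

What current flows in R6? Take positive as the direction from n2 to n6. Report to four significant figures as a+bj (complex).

0.0006158-0.0008792j A

Apply KCL at each of the 6 non-ground nodes and solve the resulting linear system.
Node n1: branches {R1, R2, C2, R5, R7, R8, R9, I1} → V_1 = 1.968+2.806j
Node n2: branches {C1, L1, R6, R7, C3, R10, I1} → V_2 = 6.389-3.506j
Node n3: branches {C3, V1} → V_3 = -2.559+3.153j
Node n4: branches {C1, L2, R8, R11} → V_4 = 6.537-3.500j
Node n5: branches {R1, L1, R3, R4, R9, R10, R11, V1} → V_5 = 2.421+3.153j
Node n6: branches {R2, R6} → V_6 = 2.085+2.639j
Source currents: i(V1)=-0.6559-0.8814j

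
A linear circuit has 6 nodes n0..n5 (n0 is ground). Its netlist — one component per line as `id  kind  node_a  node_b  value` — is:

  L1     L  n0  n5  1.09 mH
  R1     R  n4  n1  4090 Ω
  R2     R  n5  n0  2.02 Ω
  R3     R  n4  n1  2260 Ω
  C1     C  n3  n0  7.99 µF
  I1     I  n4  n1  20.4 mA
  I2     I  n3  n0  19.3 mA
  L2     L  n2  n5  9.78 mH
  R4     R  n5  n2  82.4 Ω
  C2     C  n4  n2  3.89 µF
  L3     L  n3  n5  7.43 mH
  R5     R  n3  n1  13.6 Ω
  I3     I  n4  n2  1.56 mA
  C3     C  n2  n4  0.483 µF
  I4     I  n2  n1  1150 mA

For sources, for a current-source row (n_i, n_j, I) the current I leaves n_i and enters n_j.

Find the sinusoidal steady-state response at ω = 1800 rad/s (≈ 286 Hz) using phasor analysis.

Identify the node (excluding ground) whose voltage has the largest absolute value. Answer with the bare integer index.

Apply KCL at each of the 5 non-ground nodes and solve the resulting linear system.
Node n1: branches {R1, R3, I1, R5, I4} → V_1 = 16.50+18.83j
Node n2: branches {L2, R4, C2, I3, C3, I4} → V_2 = -4.329-19.16j
Node n3: branches {C1, I2, L3, R5} → V_3 = 0.7425+19.17j
Node n4: branches {R1, R3, I1, C2, I3, C3} → V_4 = -1.123-17.91j
Node n5: branches {L1, R2, L2, R4, L3} → V_5 = 0.2622+0.2484j

1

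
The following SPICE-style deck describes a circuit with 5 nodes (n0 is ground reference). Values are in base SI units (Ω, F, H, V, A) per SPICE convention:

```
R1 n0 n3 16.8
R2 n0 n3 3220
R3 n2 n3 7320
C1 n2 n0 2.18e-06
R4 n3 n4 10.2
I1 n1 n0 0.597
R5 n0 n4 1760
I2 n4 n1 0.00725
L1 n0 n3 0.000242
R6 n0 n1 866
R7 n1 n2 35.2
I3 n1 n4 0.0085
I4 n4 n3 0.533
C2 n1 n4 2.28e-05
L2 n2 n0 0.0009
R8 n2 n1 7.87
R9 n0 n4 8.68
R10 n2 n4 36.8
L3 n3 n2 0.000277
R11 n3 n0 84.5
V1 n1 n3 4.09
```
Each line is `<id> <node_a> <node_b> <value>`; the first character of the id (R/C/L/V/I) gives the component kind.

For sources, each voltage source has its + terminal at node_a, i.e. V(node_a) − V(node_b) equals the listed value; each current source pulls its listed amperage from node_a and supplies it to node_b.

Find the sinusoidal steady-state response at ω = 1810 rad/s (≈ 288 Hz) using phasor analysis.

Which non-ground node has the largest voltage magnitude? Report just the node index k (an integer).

1

Apply KCL at each of the 4 non-ground nodes and solve the resulting linear system.
Node n1: branches {I1, I2, R6, R7, I3, C2, R8, V1} → V_1 = 4.125-0.1855j
Node n2: branches {R3, C1, R7, L2, R8, R10, L3} → V_2 = 0.03329+0.08110j
Node n3: branches {R1, R2, R3, R4, L1, I4, L3, R11, V1} → V_3 = 0.03492-0.1855j
Node n4: branches {R4, R5, I2, I3, I4, C2, R9, R10} → V_4 = -1.989+0.9806j
Source currents: i(V1)=-1.287-0.2106j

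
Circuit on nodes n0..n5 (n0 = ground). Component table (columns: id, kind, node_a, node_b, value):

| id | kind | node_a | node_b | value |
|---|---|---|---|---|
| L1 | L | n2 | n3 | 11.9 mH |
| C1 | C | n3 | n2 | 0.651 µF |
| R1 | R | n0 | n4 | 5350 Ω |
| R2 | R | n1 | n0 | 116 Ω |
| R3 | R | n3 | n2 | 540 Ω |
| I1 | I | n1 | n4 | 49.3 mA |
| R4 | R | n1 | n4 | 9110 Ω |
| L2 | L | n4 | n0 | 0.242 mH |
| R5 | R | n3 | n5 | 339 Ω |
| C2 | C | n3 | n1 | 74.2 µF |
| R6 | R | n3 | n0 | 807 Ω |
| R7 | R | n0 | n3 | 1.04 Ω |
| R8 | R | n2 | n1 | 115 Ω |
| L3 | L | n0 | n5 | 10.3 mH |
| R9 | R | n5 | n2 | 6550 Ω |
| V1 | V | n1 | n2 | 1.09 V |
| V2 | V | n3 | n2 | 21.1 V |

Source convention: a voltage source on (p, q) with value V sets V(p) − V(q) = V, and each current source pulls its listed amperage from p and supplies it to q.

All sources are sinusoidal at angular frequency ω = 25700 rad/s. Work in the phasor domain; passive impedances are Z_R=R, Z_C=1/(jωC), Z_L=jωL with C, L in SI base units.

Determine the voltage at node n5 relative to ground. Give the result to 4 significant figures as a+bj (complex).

Apply KCL at each of the 5 non-ground nodes and solve the resulting linear system.
Node n1: branches {R2, I1, R4, C2, R8, V1} → V_1 = -19.88-0.001386j
Node n2: branches {L1, C1, R3, R8, R9, V1, V2} → V_2 = -20.97-0.001386j
Node n3: branches {L1, C1, R3, R5, C2, R6, R7, V2} → V_3 = 0.1308-0.001386j
Node n4: branches {R1, I1, R4, L2} → V_4 = 0.0005417+0.2930j
Node n5: branches {R5, L3, R9} → V_5 = -0.3649-0.4457j
Source currents: i(V1)=0.1148+38.16j, i(V2)=-0.1665-38.44j

-0.3649-0.4457j V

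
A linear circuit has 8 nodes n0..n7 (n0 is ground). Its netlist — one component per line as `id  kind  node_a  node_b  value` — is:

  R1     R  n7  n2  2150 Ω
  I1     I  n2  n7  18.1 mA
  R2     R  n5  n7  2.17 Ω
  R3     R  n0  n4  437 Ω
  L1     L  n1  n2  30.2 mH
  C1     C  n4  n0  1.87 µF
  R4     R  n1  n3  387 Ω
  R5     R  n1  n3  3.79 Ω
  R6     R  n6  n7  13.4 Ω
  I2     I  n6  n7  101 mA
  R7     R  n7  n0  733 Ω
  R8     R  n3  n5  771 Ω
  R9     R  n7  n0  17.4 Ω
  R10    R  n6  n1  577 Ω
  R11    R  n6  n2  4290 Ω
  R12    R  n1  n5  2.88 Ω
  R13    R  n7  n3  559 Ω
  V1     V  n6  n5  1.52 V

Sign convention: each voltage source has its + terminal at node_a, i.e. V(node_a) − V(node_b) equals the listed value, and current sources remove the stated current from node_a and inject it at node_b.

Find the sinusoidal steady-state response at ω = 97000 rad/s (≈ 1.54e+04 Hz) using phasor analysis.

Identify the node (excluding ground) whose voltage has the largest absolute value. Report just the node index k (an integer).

2

Apply KCL at each of the 7 non-ground nodes and solve the resulting linear system.
Node n1: branches {L1, R4, R5, R10, R12} → V_1 = -0.4150+0.02814j
Node n2: branches {R1, I1, L1, R11} → V_2 = -20.69-9.912j
Node n3: branches {R4, R5, R8, R13} → V_3 = -0.4122+0.02786j
Node n4: branches {R3, C1} → V_4 = 0.000+0.000j
Node n5: branches {R2, R8, R12, V1} → V_5 = -0.4149+0.008517j
Node n6: branches {R6, I2, R10, R11, V1} → V_6 = 1.105+0.008517j
Node n7: branches {R1, I1, R2, R6, I2, R7, R9, R13} → V_7 = 0.000+0.000j
Source currents: i(V1)=-0.1912-0.002914j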